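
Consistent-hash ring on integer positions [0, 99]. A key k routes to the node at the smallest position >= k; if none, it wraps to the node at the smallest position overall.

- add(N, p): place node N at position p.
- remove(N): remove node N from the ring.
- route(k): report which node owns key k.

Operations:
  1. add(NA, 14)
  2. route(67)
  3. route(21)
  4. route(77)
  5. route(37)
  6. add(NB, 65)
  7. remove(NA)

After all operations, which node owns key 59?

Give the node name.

Op 1: add NA@14 -> ring=[14:NA]
Op 2: route key 67: none >= 67, wrap to smallest pos 14 -> NA
Op 3: route key 21: none >= 21, wrap to smallest pos 14 -> NA
Op 4: route key 77: none >= 77, wrap to smallest pos 14 -> NA
Op 5: route key 37: none >= 37, wrap to smallest pos 14 -> NA
Op 6: add NB@65 -> ring=[14:NA,65:NB]
Op 7: remove NA -> ring=[65:NB]
Final route key 59: smallest pos >= 59 is 65 -> NB

Answer: NB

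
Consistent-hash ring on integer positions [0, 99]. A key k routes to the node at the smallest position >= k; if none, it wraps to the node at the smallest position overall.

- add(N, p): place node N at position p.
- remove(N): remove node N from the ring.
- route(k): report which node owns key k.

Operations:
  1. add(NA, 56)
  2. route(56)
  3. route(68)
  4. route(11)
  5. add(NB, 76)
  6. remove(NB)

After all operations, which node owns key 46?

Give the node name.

Op 1: add NA@56 -> ring=[56:NA]
Op 2: route key 56: smallest pos >= 56 is 56 -> NA
Op 3: route key 68: none >= 68, wrap to smallest pos 56 -> NA
Op 4: route key 11: smallest pos >= 11 is 56 -> NA
Op 5: add NB@76 -> ring=[56:NA,76:NB]
Op 6: remove NB -> ring=[56:NA]
Final route key 46: smallest pos >= 46 is 56 -> NA

Answer: NA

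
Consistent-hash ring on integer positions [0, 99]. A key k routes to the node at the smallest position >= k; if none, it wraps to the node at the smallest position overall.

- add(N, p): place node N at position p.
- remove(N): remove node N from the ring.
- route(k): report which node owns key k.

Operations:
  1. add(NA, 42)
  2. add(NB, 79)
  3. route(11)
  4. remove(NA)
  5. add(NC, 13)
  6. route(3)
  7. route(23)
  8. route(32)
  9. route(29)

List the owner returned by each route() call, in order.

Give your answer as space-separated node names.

Answer: NA NC NB NB NB

Derivation:
Op 1: add NA@42 -> ring=[42:NA]
Op 2: add NB@79 -> ring=[42:NA,79:NB]
Op 3: route key 11: smallest pos >= 11 is 42 -> NA
Op 4: remove NA -> ring=[79:NB]
Op 5: add NC@13 -> ring=[13:NC,79:NB]
Op 6: route key 3: smallest pos >= 3 is 13 -> NC
Op 7: route key 23: smallest pos >= 23 is 79 -> NB
Op 8: route key 32: smallest pos >= 32 is 79 -> NB
Op 9: route key 29: smallest pos >= 29 is 79 -> NB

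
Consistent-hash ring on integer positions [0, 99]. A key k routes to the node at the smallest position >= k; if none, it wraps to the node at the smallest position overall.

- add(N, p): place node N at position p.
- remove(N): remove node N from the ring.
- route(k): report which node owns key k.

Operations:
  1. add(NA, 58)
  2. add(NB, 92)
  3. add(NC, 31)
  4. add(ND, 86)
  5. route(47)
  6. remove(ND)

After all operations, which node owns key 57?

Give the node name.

Answer: NA

Derivation:
Op 1: add NA@58 -> ring=[58:NA]
Op 2: add NB@92 -> ring=[58:NA,92:NB]
Op 3: add NC@31 -> ring=[31:NC,58:NA,92:NB]
Op 4: add ND@86 -> ring=[31:NC,58:NA,86:ND,92:NB]
Op 5: route key 47: smallest pos >= 47 is 58 -> NA
Op 6: remove ND -> ring=[31:NC,58:NA,92:NB]
Final route key 57: smallest pos >= 57 is 58 -> NA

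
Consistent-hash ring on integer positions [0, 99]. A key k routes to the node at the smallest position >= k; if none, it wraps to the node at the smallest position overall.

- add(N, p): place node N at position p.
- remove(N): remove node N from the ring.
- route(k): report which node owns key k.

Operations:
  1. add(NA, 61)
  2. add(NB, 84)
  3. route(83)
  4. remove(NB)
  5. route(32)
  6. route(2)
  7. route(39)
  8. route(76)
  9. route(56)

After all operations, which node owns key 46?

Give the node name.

Op 1: add NA@61 -> ring=[61:NA]
Op 2: add NB@84 -> ring=[61:NA,84:NB]
Op 3: route key 83: smallest pos >= 83 is 84 -> NB
Op 4: remove NB -> ring=[61:NA]
Op 5: route key 32: smallest pos >= 32 is 61 -> NA
Op 6: route key 2: smallest pos >= 2 is 61 -> NA
Op 7: route key 39: smallest pos >= 39 is 61 -> NA
Op 8: route key 76: none >= 76, wrap to smallest pos 61 -> NA
Op 9: route key 56: smallest pos >= 56 is 61 -> NA
Final route key 46: smallest pos >= 46 is 61 -> NA

Answer: NA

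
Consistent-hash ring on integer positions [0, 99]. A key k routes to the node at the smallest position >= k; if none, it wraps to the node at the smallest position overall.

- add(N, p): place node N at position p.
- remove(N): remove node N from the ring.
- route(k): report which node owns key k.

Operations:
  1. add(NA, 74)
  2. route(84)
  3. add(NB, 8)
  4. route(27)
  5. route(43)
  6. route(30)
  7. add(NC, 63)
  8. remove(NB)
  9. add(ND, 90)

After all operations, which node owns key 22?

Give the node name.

Op 1: add NA@74 -> ring=[74:NA]
Op 2: route key 84: none >= 84, wrap to smallest pos 74 -> NA
Op 3: add NB@8 -> ring=[8:NB,74:NA]
Op 4: route key 27: smallest pos >= 27 is 74 -> NA
Op 5: route key 43: smallest pos >= 43 is 74 -> NA
Op 6: route key 30: smallest pos >= 30 is 74 -> NA
Op 7: add NC@63 -> ring=[8:NB,63:NC,74:NA]
Op 8: remove NB -> ring=[63:NC,74:NA]
Op 9: add ND@90 -> ring=[63:NC,74:NA,90:ND]
Final route key 22: smallest pos >= 22 is 63 -> NC

Answer: NC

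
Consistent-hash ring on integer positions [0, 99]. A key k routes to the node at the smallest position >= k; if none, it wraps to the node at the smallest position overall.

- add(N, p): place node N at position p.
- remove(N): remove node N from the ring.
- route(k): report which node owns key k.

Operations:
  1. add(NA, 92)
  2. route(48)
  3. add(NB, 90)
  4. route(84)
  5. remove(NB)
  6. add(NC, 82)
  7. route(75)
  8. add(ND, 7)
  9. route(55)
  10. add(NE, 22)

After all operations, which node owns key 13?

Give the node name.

Answer: NE

Derivation:
Op 1: add NA@92 -> ring=[92:NA]
Op 2: route key 48: smallest pos >= 48 is 92 -> NA
Op 3: add NB@90 -> ring=[90:NB,92:NA]
Op 4: route key 84: smallest pos >= 84 is 90 -> NB
Op 5: remove NB -> ring=[92:NA]
Op 6: add NC@82 -> ring=[82:NC,92:NA]
Op 7: route key 75: smallest pos >= 75 is 82 -> NC
Op 8: add ND@7 -> ring=[7:ND,82:NC,92:NA]
Op 9: route key 55: smallest pos >= 55 is 82 -> NC
Op 10: add NE@22 -> ring=[7:ND,22:NE,82:NC,92:NA]
Final route key 13: smallest pos >= 13 is 22 -> NE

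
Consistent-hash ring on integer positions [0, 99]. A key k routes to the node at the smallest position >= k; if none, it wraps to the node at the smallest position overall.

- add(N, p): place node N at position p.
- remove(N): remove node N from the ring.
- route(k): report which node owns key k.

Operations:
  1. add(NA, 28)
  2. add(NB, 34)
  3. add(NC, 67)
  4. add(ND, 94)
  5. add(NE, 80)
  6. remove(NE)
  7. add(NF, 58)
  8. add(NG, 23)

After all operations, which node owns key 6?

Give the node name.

Op 1: add NA@28 -> ring=[28:NA]
Op 2: add NB@34 -> ring=[28:NA,34:NB]
Op 3: add NC@67 -> ring=[28:NA,34:NB,67:NC]
Op 4: add ND@94 -> ring=[28:NA,34:NB,67:NC,94:ND]
Op 5: add NE@80 -> ring=[28:NA,34:NB,67:NC,80:NE,94:ND]
Op 6: remove NE -> ring=[28:NA,34:NB,67:NC,94:ND]
Op 7: add NF@58 -> ring=[28:NA,34:NB,58:NF,67:NC,94:ND]
Op 8: add NG@23 -> ring=[23:NG,28:NA,34:NB,58:NF,67:NC,94:ND]
Final route key 6: smallest pos >= 6 is 23 -> NG

Answer: NG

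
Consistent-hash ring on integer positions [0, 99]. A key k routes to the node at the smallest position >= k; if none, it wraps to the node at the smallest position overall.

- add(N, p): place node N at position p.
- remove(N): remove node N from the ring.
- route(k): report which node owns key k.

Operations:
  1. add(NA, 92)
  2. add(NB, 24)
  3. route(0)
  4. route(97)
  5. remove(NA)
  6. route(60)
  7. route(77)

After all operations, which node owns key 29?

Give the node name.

Op 1: add NA@92 -> ring=[92:NA]
Op 2: add NB@24 -> ring=[24:NB,92:NA]
Op 3: route key 0: smallest pos >= 0 is 24 -> NB
Op 4: route key 97: none >= 97, wrap to smallest pos 24 -> NB
Op 5: remove NA -> ring=[24:NB]
Op 6: route key 60: none >= 60, wrap to smallest pos 24 -> NB
Op 7: route key 77: none >= 77, wrap to smallest pos 24 -> NB
Final route key 29: none >= 29, wrap to smallest pos 24 -> NB

Answer: NB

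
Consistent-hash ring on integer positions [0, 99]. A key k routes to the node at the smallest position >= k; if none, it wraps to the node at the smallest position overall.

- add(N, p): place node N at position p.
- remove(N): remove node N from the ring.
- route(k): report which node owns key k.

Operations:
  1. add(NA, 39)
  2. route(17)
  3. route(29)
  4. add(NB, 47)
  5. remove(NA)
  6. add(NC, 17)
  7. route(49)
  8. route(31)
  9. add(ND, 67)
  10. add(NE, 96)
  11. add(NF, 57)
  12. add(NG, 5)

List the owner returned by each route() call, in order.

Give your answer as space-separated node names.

Answer: NA NA NC NB

Derivation:
Op 1: add NA@39 -> ring=[39:NA]
Op 2: route key 17: smallest pos >= 17 is 39 -> NA
Op 3: route key 29: smallest pos >= 29 is 39 -> NA
Op 4: add NB@47 -> ring=[39:NA,47:NB]
Op 5: remove NA -> ring=[47:NB]
Op 6: add NC@17 -> ring=[17:NC,47:NB]
Op 7: route key 49: none >= 49, wrap to smallest pos 17 -> NC
Op 8: route key 31: smallest pos >= 31 is 47 -> NB
Op 9: add ND@67 -> ring=[17:NC,47:NB,67:ND]
Op 10: add NE@96 -> ring=[17:NC,47:NB,67:ND,96:NE]
Op 11: add NF@57 -> ring=[17:NC,47:NB,57:NF,67:ND,96:NE]
Op 12: add NG@5 -> ring=[5:NG,17:NC,47:NB,57:NF,67:ND,96:NE]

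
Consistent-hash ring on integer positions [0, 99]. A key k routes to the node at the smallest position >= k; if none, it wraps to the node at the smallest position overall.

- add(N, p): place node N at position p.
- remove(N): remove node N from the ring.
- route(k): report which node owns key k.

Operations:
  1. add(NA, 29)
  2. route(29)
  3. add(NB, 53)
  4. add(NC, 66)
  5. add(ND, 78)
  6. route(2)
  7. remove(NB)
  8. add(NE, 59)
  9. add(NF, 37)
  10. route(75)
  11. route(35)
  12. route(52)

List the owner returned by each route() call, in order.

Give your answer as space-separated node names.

Op 1: add NA@29 -> ring=[29:NA]
Op 2: route key 29: smallest pos >= 29 is 29 -> NA
Op 3: add NB@53 -> ring=[29:NA,53:NB]
Op 4: add NC@66 -> ring=[29:NA,53:NB,66:NC]
Op 5: add ND@78 -> ring=[29:NA,53:NB,66:NC,78:ND]
Op 6: route key 2: smallest pos >= 2 is 29 -> NA
Op 7: remove NB -> ring=[29:NA,66:NC,78:ND]
Op 8: add NE@59 -> ring=[29:NA,59:NE,66:NC,78:ND]
Op 9: add NF@37 -> ring=[29:NA,37:NF,59:NE,66:NC,78:ND]
Op 10: route key 75: smallest pos >= 75 is 78 -> ND
Op 11: route key 35: smallest pos >= 35 is 37 -> NF
Op 12: route key 52: smallest pos >= 52 is 59 -> NE

Answer: NA NA ND NF NE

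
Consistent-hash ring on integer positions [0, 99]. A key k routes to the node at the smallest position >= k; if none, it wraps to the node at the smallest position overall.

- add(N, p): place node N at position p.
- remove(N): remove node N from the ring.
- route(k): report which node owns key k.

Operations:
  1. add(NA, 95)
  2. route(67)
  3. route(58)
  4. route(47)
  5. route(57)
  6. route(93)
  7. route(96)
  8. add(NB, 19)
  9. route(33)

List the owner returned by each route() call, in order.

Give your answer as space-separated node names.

Answer: NA NA NA NA NA NA NA

Derivation:
Op 1: add NA@95 -> ring=[95:NA]
Op 2: route key 67: smallest pos >= 67 is 95 -> NA
Op 3: route key 58: smallest pos >= 58 is 95 -> NA
Op 4: route key 47: smallest pos >= 47 is 95 -> NA
Op 5: route key 57: smallest pos >= 57 is 95 -> NA
Op 6: route key 93: smallest pos >= 93 is 95 -> NA
Op 7: route key 96: none >= 96, wrap to smallest pos 95 -> NA
Op 8: add NB@19 -> ring=[19:NB,95:NA]
Op 9: route key 33: smallest pos >= 33 is 95 -> NA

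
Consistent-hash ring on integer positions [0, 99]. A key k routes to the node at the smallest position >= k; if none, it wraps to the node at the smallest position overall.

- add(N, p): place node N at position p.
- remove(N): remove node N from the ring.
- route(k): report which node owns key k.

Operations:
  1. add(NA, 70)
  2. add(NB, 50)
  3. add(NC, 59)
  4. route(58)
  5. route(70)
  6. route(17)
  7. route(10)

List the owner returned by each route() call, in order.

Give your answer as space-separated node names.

Op 1: add NA@70 -> ring=[70:NA]
Op 2: add NB@50 -> ring=[50:NB,70:NA]
Op 3: add NC@59 -> ring=[50:NB,59:NC,70:NA]
Op 4: route key 58: smallest pos >= 58 is 59 -> NC
Op 5: route key 70: smallest pos >= 70 is 70 -> NA
Op 6: route key 17: smallest pos >= 17 is 50 -> NB
Op 7: route key 10: smallest pos >= 10 is 50 -> NB

Answer: NC NA NB NB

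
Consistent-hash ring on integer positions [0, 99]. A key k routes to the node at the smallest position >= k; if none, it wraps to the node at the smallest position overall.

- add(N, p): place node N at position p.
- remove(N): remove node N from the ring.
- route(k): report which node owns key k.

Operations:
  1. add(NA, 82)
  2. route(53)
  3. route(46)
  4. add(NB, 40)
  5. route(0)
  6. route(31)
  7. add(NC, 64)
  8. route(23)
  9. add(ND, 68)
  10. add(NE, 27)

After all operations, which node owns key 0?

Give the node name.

Answer: NE

Derivation:
Op 1: add NA@82 -> ring=[82:NA]
Op 2: route key 53: smallest pos >= 53 is 82 -> NA
Op 3: route key 46: smallest pos >= 46 is 82 -> NA
Op 4: add NB@40 -> ring=[40:NB,82:NA]
Op 5: route key 0: smallest pos >= 0 is 40 -> NB
Op 6: route key 31: smallest pos >= 31 is 40 -> NB
Op 7: add NC@64 -> ring=[40:NB,64:NC,82:NA]
Op 8: route key 23: smallest pos >= 23 is 40 -> NB
Op 9: add ND@68 -> ring=[40:NB,64:NC,68:ND,82:NA]
Op 10: add NE@27 -> ring=[27:NE,40:NB,64:NC,68:ND,82:NA]
Final route key 0: smallest pos >= 0 is 27 -> NE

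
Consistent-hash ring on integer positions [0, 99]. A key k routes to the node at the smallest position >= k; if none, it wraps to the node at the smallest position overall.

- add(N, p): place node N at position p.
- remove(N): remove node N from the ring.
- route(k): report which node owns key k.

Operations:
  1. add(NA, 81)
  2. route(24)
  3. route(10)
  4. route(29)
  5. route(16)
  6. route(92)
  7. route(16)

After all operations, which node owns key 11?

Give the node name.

Op 1: add NA@81 -> ring=[81:NA]
Op 2: route key 24: smallest pos >= 24 is 81 -> NA
Op 3: route key 10: smallest pos >= 10 is 81 -> NA
Op 4: route key 29: smallest pos >= 29 is 81 -> NA
Op 5: route key 16: smallest pos >= 16 is 81 -> NA
Op 6: route key 92: none >= 92, wrap to smallest pos 81 -> NA
Op 7: route key 16: smallest pos >= 16 is 81 -> NA
Final route key 11: smallest pos >= 11 is 81 -> NA

Answer: NA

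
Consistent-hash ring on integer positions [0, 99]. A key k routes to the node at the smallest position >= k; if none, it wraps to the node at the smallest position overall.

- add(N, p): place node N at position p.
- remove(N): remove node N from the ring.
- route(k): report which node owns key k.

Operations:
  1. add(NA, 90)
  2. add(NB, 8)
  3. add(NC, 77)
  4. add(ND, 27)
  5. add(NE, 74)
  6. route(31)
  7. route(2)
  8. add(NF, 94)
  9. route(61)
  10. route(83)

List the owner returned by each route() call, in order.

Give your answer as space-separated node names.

Answer: NE NB NE NA

Derivation:
Op 1: add NA@90 -> ring=[90:NA]
Op 2: add NB@8 -> ring=[8:NB,90:NA]
Op 3: add NC@77 -> ring=[8:NB,77:NC,90:NA]
Op 4: add ND@27 -> ring=[8:NB,27:ND,77:NC,90:NA]
Op 5: add NE@74 -> ring=[8:NB,27:ND,74:NE,77:NC,90:NA]
Op 6: route key 31: smallest pos >= 31 is 74 -> NE
Op 7: route key 2: smallest pos >= 2 is 8 -> NB
Op 8: add NF@94 -> ring=[8:NB,27:ND,74:NE,77:NC,90:NA,94:NF]
Op 9: route key 61: smallest pos >= 61 is 74 -> NE
Op 10: route key 83: smallest pos >= 83 is 90 -> NA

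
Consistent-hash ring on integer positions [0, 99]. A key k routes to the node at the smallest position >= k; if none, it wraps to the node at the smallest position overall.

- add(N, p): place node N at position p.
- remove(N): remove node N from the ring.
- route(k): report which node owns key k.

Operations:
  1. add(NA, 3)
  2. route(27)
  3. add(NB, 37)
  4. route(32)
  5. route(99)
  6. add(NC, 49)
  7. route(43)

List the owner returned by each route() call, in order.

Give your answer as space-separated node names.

Op 1: add NA@3 -> ring=[3:NA]
Op 2: route key 27: none >= 27, wrap to smallest pos 3 -> NA
Op 3: add NB@37 -> ring=[3:NA,37:NB]
Op 4: route key 32: smallest pos >= 32 is 37 -> NB
Op 5: route key 99: none >= 99, wrap to smallest pos 3 -> NA
Op 6: add NC@49 -> ring=[3:NA,37:NB,49:NC]
Op 7: route key 43: smallest pos >= 43 is 49 -> NC

Answer: NA NB NA NC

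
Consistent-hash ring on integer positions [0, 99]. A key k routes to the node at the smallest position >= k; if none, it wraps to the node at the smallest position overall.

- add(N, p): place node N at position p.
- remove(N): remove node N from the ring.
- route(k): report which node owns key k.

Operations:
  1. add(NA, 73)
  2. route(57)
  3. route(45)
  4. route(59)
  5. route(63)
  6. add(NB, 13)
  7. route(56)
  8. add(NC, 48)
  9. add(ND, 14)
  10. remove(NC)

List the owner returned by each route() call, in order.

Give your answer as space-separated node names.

Answer: NA NA NA NA NA

Derivation:
Op 1: add NA@73 -> ring=[73:NA]
Op 2: route key 57: smallest pos >= 57 is 73 -> NA
Op 3: route key 45: smallest pos >= 45 is 73 -> NA
Op 4: route key 59: smallest pos >= 59 is 73 -> NA
Op 5: route key 63: smallest pos >= 63 is 73 -> NA
Op 6: add NB@13 -> ring=[13:NB,73:NA]
Op 7: route key 56: smallest pos >= 56 is 73 -> NA
Op 8: add NC@48 -> ring=[13:NB,48:NC,73:NA]
Op 9: add ND@14 -> ring=[13:NB,14:ND,48:NC,73:NA]
Op 10: remove NC -> ring=[13:NB,14:ND,73:NA]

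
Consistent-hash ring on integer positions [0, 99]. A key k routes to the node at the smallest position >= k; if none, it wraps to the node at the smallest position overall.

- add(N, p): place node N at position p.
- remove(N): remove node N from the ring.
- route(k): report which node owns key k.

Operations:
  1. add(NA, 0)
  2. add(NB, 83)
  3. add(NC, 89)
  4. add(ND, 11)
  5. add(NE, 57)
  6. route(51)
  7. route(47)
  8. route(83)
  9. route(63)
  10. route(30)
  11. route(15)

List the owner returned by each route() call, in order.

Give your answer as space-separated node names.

Answer: NE NE NB NB NE NE

Derivation:
Op 1: add NA@0 -> ring=[0:NA]
Op 2: add NB@83 -> ring=[0:NA,83:NB]
Op 3: add NC@89 -> ring=[0:NA,83:NB,89:NC]
Op 4: add ND@11 -> ring=[0:NA,11:ND,83:NB,89:NC]
Op 5: add NE@57 -> ring=[0:NA,11:ND,57:NE,83:NB,89:NC]
Op 6: route key 51: smallest pos >= 51 is 57 -> NE
Op 7: route key 47: smallest pos >= 47 is 57 -> NE
Op 8: route key 83: smallest pos >= 83 is 83 -> NB
Op 9: route key 63: smallest pos >= 63 is 83 -> NB
Op 10: route key 30: smallest pos >= 30 is 57 -> NE
Op 11: route key 15: smallest pos >= 15 is 57 -> NE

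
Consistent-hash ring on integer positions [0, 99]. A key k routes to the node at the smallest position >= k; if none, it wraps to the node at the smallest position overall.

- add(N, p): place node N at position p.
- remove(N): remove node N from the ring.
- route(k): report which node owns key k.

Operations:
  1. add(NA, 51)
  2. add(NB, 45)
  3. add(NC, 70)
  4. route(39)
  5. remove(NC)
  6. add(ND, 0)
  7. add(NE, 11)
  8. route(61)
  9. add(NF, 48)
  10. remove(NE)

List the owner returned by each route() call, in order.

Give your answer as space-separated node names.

Op 1: add NA@51 -> ring=[51:NA]
Op 2: add NB@45 -> ring=[45:NB,51:NA]
Op 3: add NC@70 -> ring=[45:NB,51:NA,70:NC]
Op 4: route key 39: smallest pos >= 39 is 45 -> NB
Op 5: remove NC -> ring=[45:NB,51:NA]
Op 6: add ND@0 -> ring=[0:ND,45:NB,51:NA]
Op 7: add NE@11 -> ring=[0:ND,11:NE,45:NB,51:NA]
Op 8: route key 61: none >= 61, wrap to smallest pos 0 -> ND
Op 9: add NF@48 -> ring=[0:ND,11:NE,45:NB,48:NF,51:NA]
Op 10: remove NE -> ring=[0:ND,45:NB,48:NF,51:NA]

Answer: NB ND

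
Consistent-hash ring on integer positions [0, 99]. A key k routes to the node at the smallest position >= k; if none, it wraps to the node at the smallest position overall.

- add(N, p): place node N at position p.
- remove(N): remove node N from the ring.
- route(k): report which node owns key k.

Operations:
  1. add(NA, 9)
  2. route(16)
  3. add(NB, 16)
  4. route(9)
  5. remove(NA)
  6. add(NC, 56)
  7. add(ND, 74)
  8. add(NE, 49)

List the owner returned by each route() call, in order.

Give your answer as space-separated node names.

Op 1: add NA@9 -> ring=[9:NA]
Op 2: route key 16: none >= 16, wrap to smallest pos 9 -> NA
Op 3: add NB@16 -> ring=[9:NA,16:NB]
Op 4: route key 9: smallest pos >= 9 is 9 -> NA
Op 5: remove NA -> ring=[16:NB]
Op 6: add NC@56 -> ring=[16:NB,56:NC]
Op 7: add ND@74 -> ring=[16:NB,56:NC,74:ND]
Op 8: add NE@49 -> ring=[16:NB,49:NE,56:NC,74:ND]

Answer: NA NA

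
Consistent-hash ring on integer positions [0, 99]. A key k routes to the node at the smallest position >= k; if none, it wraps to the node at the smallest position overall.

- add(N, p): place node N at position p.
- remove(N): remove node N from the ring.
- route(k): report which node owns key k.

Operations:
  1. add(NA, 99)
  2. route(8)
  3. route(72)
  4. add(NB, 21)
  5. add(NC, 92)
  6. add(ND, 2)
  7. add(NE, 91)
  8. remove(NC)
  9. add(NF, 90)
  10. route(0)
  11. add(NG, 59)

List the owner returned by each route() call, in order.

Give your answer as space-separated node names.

Answer: NA NA ND

Derivation:
Op 1: add NA@99 -> ring=[99:NA]
Op 2: route key 8: smallest pos >= 8 is 99 -> NA
Op 3: route key 72: smallest pos >= 72 is 99 -> NA
Op 4: add NB@21 -> ring=[21:NB,99:NA]
Op 5: add NC@92 -> ring=[21:NB,92:NC,99:NA]
Op 6: add ND@2 -> ring=[2:ND,21:NB,92:NC,99:NA]
Op 7: add NE@91 -> ring=[2:ND,21:NB,91:NE,92:NC,99:NA]
Op 8: remove NC -> ring=[2:ND,21:NB,91:NE,99:NA]
Op 9: add NF@90 -> ring=[2:ND,21:NB,90:NF,91:NE,99:NA]
Op 10: route key 0: smallest pos >= 0 is 2 -> ND
Op 11: add NG@59 -> ring=[2:ND,21:NB,59:NG,90:NF,91:NE,99:NA]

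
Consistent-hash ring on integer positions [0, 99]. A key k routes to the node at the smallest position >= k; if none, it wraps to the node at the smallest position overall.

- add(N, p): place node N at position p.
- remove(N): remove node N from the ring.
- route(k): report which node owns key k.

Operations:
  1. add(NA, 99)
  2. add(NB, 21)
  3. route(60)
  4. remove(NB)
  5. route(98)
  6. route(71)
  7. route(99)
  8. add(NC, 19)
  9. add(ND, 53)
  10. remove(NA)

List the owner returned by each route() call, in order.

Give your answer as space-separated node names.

Op 1: add NA@99 -> ring=[99:NA]
Op 2: add NB@21 -> ring=[21:NB,99:NA]
Op 3: route key 60: smallest pos >= 60 is 99 -> NA
Op 4: remove NB -> ring=[99:NA]
Op 5: route key 98: smallest pos >= 98 is 99 -> NA
Op 6: route key 71: smallest pos >= 71 is 99 -> NA
Op 7: route key 99: smallest pos >= 99 is 99 -> NA
Op 8: add NC@19 -> ring=[19:NC,99:NA]
Op 9: add ND@53 -> ring=[19:NC,53:ND,99:NA]
Op 10: remove NA -> ring=[19:NC,53:ND]

Answer: NA NA NA NA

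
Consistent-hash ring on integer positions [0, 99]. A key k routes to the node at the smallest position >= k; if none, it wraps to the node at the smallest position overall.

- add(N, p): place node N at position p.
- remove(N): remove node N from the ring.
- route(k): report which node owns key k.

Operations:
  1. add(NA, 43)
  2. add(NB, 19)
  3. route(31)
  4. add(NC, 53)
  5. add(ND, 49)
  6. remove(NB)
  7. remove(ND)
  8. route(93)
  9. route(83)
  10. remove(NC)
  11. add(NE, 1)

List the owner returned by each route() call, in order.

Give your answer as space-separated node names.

Answer: NA NA NA

Derivation:
Op 1: add NA@43 -> ring=[43:NA]
Op 2: add NB@19 -> ring=[19:NB,43:NA]
Op 3: route key 31: smallest pos >= 31 is 43 -> NA
Op 4: add NC@53 -> ring=[19:NB,43:NA,53:NC]
Op 5: add ND@49 -> ring=[19:NB,43:NA,49:ND,53:NC]
Op 6: remove NB -> ring=[43:NA,49:ND,53:NC]
Op 7: remove ND -> ring=[43:NA,53:NC]
Op 8: route key 93: none >= 93, wrap to smallest pos 43 -> NA
Op 9: route key 83: none >= 83, wrap to smallest pos 43 -> NA
Op 10: remove NC -> ring=[43:NA]
Op 11: add NE@1 -> ring=[1:NE,43:NA]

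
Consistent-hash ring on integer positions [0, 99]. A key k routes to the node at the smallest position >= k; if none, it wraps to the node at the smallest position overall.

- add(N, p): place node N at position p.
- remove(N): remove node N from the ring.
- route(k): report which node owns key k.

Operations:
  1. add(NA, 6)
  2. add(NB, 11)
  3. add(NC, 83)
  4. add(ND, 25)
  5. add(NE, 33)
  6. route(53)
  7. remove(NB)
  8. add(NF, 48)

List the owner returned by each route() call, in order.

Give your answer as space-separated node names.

Op 1: add NA@6 -> ring=[6:NA]
Op 2: add NB@11 -> ring=[6:NA,11:NB]
Op 3: add NC@83 -> ring=[6:NA,11:NB,83:NC]
Op 4: add ND@25 -> ring=[6:NA,11:NB,25:ND,83:NC]
Op 5: add NE@33 -> ring=[6:NA,11:NB,25:ND,33:NE,83:NC]
Op 6: route key 53: smallest pos >= 53 is 83 -> NC
Op 7: remove NB -> ring=[6:NA,25:ND,33:NE,83:NC]
Op 8: add NF@48 -> ring=[6:NA,25:ND,33:NE,48:NF,83:NC]

Answer: NC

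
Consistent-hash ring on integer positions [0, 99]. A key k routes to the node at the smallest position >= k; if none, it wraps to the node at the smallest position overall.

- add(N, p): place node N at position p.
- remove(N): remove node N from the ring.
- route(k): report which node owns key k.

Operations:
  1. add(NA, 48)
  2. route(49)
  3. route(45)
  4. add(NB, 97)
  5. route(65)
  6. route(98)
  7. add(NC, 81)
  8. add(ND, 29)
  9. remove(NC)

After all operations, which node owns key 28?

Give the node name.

Answer: ND

Derivation:
Op 1: add NA@48 -> ring=[48:NA]
Op 2: route key 49: none >= 49, wrap to smallest pos 48 -> NA
Op 3: route key 45: smallest pos >= 45 is 48 -> NA
Op 4: add NB@97 -> ring=[48:NA,97:NB]
Op 5: route key 65: smallest pos >= 65 is 97 -> NB
Op 6: route key 98: none >= 98, wrap to smallest pos 48 -> NA
Op 7: add NC@81 -> ring=[48:NA,81:NC,97:NB]
Op 8: add ND@29 -> ring=[29:ND,48:NA,81:NC,97:NB]
Op 9: remove NC -> ring=[29:ND,48:NA,97:NB]
Final route key 28: smallest pos >= 28 is 29 -> ND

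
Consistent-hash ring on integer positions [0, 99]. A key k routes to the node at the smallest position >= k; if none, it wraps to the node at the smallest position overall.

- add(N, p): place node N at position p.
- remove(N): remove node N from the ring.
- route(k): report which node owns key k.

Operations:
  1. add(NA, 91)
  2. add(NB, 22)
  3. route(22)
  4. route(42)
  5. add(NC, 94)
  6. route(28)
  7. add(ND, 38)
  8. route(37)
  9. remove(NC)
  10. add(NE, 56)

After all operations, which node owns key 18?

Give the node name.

Op 1: add NA@91 -> ring=[91:NA]
Op 2: add NB@22 -> ring=[22:NB,91:NA]
Op 3: route key 22: smallest pos >= 22 is 22 -> NB
Op 4: route key 42: smallest pos >= 42 is 91 -> NA
Op 5: add NC@94 -> ring=[22:NB,91:NA,94:NC]
Op 6: route key 28: smallest pos >= 28 is 91 -> NA
Op 7: add ND@38 -> ring=[22:NB,38:ND,91:NA,94:NC]
Op 8: route key 37: smallest pos >= 37 is 38 -> ND
Op 9: remove NC -> ring=[22:NB,38:ND,91:NA]
Op 10: add NE@56 -> ring=[22:NB,38:ND,56:NE,91:NA]
Final route key 18: smallest pos >= 18 is 22 -> NB

Answer: NB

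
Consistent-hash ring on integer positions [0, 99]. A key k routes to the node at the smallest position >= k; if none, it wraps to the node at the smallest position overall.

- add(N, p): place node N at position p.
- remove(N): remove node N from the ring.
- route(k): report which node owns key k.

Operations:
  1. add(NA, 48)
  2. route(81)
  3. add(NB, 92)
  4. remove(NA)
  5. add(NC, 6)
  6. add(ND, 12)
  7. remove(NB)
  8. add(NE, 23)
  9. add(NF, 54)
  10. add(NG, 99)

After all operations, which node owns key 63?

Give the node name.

Op 1: add NA@48 -> ring=[48:NA]
Op 2: route key 81: none >= 81, wrap to smallest pos 48 -> NA
Op 3: add NB@92 -> ring=[48:NA,92:NB]
Op 4: remove NA -> ring=[92:NB]
Op 5: add NC@6 -> ring=[6:NC,92:NB]
Op 6: add ND@12 -> ring=[6:NC,12:ND,92:NB]
Op 7: remove NB -> ring=[6:NC,12:ND]
Op 8: add NE@23 -> ring=[6:NC,12:ND,23:NE]
Op 9: add NF@54 -> ring=[6:NC,12:ND,23:NE,54:NF]
Op 10: add NG@99 -> ring=[6:NC,12:ND,23:NE,54:NF,99:NG]
Final route key 63: smallest pos >= 63 is 99 -> NG

Answer: NG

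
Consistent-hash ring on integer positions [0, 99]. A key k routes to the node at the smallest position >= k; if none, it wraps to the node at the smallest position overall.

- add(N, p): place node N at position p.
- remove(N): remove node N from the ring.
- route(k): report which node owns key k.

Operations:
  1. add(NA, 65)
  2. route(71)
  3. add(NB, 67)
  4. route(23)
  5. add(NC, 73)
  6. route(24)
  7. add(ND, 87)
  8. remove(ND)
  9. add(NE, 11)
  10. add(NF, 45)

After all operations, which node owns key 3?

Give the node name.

Answer: NE

Derivation:
Op 1: add NA@65 -> ring=[65:NA]
Op 2: route key 71: none >= 71, wrap to smallest pos 65 -> NA
Op 3: add NB@67 -> ring=[65:NA,67:NB]
Op 4: route key 23: smallest pos >= 23 is 65 -> NA
Op 5: add NC@73 -> ring=[65:NA,67:NB,73:NC]
Op 6: route key 24: smallest pos >= 24 is 65 -> NA
Op 7: add ND@87 -> ring=[65:NA,67:NB,73:NC,87:ND]
Op 8: remove ND -> ring=[65:NA,67:NB,73:NC]
Op 9: add NE@11 -> ring=[11:NE,65:NA,67:NB,73:NC]
Op 10: add NF@45 -> ring=[11:NE,45:NF,65:NA,67:NB,73:NC]
Final route key 3: smallest pos >= 3 is 11 -> NE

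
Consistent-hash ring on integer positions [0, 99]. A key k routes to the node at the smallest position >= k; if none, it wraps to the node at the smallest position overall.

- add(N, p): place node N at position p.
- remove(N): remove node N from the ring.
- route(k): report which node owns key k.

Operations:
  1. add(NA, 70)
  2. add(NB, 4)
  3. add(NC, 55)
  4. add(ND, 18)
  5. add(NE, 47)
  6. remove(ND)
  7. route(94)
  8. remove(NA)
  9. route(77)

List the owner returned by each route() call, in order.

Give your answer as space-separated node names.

Op 1: add NA@70 -> ring=[70:NA]
Op 2: add NB@4 -> ring=[4:NB,70:NA]
Op 3: add NC@55 -> ring=[4:NB,55:NC,70:NA]
Op 4: add ND@18 -> ring=[4:NB,18:ND,55:NC,70:NA]
Op 5: add NE@47 -> ring=[4:NB,18:ND,47:NE,55:NC,70:NA]
Op 6: remove ND -> ring=[4:NB,47:NE,55:NC,70:NA]
Op 7: route key 94: none >= 94, wrap to smallest pos 4 -> NB
Op 8: remove NA -> ring=[4:NB,47:NE,55:NC]
Op 9: route key 77: none >= 77, wrap to smallest pos 4 -> NB

Answer: NB NB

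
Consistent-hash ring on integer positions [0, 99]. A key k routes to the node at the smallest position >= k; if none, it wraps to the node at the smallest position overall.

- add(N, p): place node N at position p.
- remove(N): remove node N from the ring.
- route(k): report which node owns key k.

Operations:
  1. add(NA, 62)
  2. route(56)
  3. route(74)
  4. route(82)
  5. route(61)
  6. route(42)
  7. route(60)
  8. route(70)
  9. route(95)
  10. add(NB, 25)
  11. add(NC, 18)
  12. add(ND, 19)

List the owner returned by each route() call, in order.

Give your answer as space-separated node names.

Op 1: add NA@62 -> ring=[62:NA]
Op 2: route key 56: smallest pos >= 56 is 62 -> NA
Op 3: route key 74: none >= 74, wrap to smallest pos 62 -> NA
Op 4: route key 82: none >= 82, wrap to smallest pos 62 -> NA
Op 5: route key 61: smallest pos >= 61 is 62 -> NA
Op 6: route key 42: smallest pos >= 42 is 62 -> NA
Op 7: route key 60: smallest pos >= 60 is 62 -> NA
Op 8: route key 70: none >= 70, wrap to smallest pos 62 -> NA
Op 9: route key 95: none >= 95, wrap to smallest pos 62 -> NA
Op 10: add NB@25 -> ring=[25:NB,62:NA]
Op 11: add NC@18 -> ring=[18:NC,25:NB,62:NA]
Op 12: add ND@19 -> ring=[18:NC,19:ND,25:NB,62:NA]

Answer: NA NA NA NA NA NA NA NA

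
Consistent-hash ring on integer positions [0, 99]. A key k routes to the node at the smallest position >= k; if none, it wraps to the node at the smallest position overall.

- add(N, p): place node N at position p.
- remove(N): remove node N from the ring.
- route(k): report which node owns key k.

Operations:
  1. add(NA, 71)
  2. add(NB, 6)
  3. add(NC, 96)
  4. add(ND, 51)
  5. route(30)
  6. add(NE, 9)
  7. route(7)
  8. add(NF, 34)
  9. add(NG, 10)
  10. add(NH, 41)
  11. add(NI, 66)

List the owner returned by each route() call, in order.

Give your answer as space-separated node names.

Answer: ND NE

Derivation:
Op 1: add NA@71 -> ring=[71:NA]
Op 2: add NB@6 -> ring=[6:NB,71:NA]
Op 3: add NC@96 -> ring=[6:NB,71:NA,96:NC]
Op 4: add ND@51 -> ring=[6:NB,51:ND,71:NA,96:NC]
Op 5: route key 30: smallest pos >= 30 is 51 -> ND
Op 6: add NE@9 -> ring=[6:NB,9:NE,51:ND,71:NA,96:NC]
Op 7: route key 7: smallest pos >= 7 is 9 -> NE
Op 8: add NF@34 -> ring=[6:NB,9:NE,34:NF,51:ND,71:NA,96:NC]
Op 9: add NG@10 -> ring=[6:NB,9:NE,10:NG,34:NF,51:ND,71:NA,96:NC]
Op 10: add NH@41 -> ring=[6:NB,9:NE,10:NG,34:NF,41:NH,51:ND,71:NA,96:NC]
Op 11: add NI@66 -> ring=[6:NB,9:NE,10:NG,34:NF,41:NH,51:ND,66:NI,71:NA,96:NC]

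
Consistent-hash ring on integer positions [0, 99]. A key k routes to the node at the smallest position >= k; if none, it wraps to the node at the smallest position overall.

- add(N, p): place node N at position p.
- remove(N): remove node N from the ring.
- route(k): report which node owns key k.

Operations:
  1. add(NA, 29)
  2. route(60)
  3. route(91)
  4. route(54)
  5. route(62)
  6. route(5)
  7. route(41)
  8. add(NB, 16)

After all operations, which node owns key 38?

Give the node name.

Op 1: add NA@29 -> ring=[29:NA]
Op 2: route key 60: none >= 60, wrap to smallest pos 29 -> NA
Op 3: route key 91: none >= 91, wrap to smallest pos 29 -> NA
Op 4: route key 54: none >= 54, wrap to smallest pos 29 -> NA
Op 5: route key 62: none >= 62, wrap to smallest pos 29 -> NA
Op 6: route key 5: smallest pos >= 5 is 29 -> NA
Op 7: route key 41: none >= 41, wrap to smallest pos 29 -> NA
Op 8: add NB@16 -> ring=[16:NB,29:NA]
Final route key 38: none >= 38, wrap to smallest pos 16 -> NB

Answer: NB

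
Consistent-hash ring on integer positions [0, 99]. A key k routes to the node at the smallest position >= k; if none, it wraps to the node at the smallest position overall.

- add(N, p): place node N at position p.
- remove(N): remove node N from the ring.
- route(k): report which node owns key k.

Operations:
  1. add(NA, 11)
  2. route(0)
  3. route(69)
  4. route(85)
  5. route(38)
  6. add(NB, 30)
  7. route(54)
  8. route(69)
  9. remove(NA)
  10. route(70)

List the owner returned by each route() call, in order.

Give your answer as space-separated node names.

Answer: NA NA NA NA NA NA NB

Derivation:
Op 1: add NA@11 -> ring=[11:NA]
Op 2: route key 0: smallest pos >= 0 is 11 -> NA
Op 3: route key 69: none >= 69, wrap to smallest pos 11 -> NA
Op 4: route key 85: none >= 85, wrap to smallest pos 11 -> NA
Op 5: route key 38: none >= 38, wrap to smallest pos 11 -> NA
Op 6: add NB@30 -> ring=[11:NA,30:NB]
Op 7: route key 54: none >= 54, wrap to smallest pos 11 -> NA
Op 8: route key 69: none >= 69, wrap to smallest pos 11 -> NA
Op 9: remove NA -> ring=[30:NB]
Op 10: route key 70: none >= 70, wrap to smallest pos 30 -> NB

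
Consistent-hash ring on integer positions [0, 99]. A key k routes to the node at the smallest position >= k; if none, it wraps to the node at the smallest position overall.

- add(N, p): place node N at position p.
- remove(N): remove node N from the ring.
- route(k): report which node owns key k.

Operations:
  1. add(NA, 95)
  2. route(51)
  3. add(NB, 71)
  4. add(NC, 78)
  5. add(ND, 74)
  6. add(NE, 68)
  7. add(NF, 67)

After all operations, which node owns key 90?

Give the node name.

Op 1: add NA@95 -> ring=[95:NA]
Op 2: route key 51: smallest pos >= 51 is 95 -> NA
Op 3: add NB@71 -> ring=[71:NB,95:NA]
Op 4: add NC@78 -> ring=[71:NB,78:NC,95:NA]
Op 5: add ND@74 -> ring=[71:NB,74:ND,78:NC,95:NA]
Op 6: add NE@68 -> ring=[68:NE,71:NB,74:ND,78:NC,95:NA]
Op 7: add NF@67 -> ring=[67:NF,68:NE,71:NB,74:ND,78:NC,95:NA]
Final route key 90: smallest pos >= 90 is 95 -> NA

Answer: NA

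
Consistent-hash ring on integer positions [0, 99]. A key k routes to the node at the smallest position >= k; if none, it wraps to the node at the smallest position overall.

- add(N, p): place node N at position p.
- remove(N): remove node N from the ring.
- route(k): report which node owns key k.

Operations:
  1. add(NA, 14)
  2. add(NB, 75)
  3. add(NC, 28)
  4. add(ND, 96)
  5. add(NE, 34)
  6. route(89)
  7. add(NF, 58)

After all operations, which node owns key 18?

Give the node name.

Op 1: add NA@14 -> ring=[14:NA]
Op 2: add NB@75 -> ring=[14:NA,75:NB]
Op 3: add NC@28 -> ring=[14:NA,28:NC,75:NB]
Op 4: add ND@96 -> ring=[14:NA,28:NC,75:NB,96:ND]
Op 5: add NE@34 -> ring=[14:NA,28:NC,34:NE,75:NB,96:ND]
Op 6: route key 89: smallest pos >= 89 is 96 -> ND
Op 7: add NF@58 -> ring=[14:NA,28:NC,34:NE,58:NF,75:NB,96:ND]
Final route key 18: smallest pos >= 18 is 28 -> NC

Answer: NC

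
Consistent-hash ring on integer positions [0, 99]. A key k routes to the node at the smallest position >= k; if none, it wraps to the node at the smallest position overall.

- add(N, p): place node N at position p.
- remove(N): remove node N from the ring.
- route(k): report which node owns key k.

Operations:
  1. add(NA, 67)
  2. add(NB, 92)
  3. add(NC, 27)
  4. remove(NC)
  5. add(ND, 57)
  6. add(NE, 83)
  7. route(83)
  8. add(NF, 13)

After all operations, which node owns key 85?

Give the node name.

Answer: NB

Derivation:
Op 1: add NA@67 -> ring=[67:NA]
Op 2: add NB@92 -> ring=[67:NA,92:NB]
Op 3: add NC@27 -> ring=[27:NC,67:NA,92:NB]
Op 4: remove NC -> ring=[67:NA,92:NB]
Op 5: add ND@57 -> ring=[57:ND,67:NA,92:NB]
Op 6: add NE@83 -> ring=[57:ND,67:NA,83:NE,92:NB]
Op 7: route key 83: smallest pos >= 83 is 83 -> NE
Op 8: add NF@13 -> ring=[13:NF,57:ND,67:NA,83:NE,92:NB]
Final route key 85: smallest pos >= 85 is 92 -> NB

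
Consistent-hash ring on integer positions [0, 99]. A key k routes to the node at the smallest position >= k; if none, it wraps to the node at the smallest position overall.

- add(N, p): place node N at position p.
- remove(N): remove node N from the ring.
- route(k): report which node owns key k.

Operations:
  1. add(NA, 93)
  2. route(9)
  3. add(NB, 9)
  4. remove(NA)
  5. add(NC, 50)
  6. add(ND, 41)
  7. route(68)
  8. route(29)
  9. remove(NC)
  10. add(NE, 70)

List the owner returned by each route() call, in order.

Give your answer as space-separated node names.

Op 1: add NA@93 -> ring=[93:NA]
Op 2: route key 9: smallest pos >= 9 is 93 -> NA
Op 3: add NB@9 -> ring=[9:NB,93:NA]
Op 4: remove NA -> ring=[9:NB]
Op 5: add NC@50 -> ring=[9:NB,50:NC]
Op 6: add ND@41 -> ring=[9:NB,41:ND,50:NC]
Op 7: route key 68: none >= 68, wrap to smallest pos 9 -> NB
Op 8: route key 29: smallest pos >= 29 is 41 -> ND
Op 9: remove NC -> ring=[9:NB,41:ND]
Op 10: add NE@70 -> ring=[9:NB,41:ND,70:NE]

Answer: NA NB ND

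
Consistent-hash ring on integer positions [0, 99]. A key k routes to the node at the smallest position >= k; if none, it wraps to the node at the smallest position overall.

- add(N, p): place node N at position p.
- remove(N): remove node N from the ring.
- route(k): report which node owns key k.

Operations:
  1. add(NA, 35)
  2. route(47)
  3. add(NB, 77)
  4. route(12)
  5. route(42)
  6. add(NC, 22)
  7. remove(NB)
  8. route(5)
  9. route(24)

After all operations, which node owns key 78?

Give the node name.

Answer: NC

Derivation:
Op 1: add NA@35 -> ring=[35:NA]
Op 2: route key 47: none >= 47, wrap to smallest pos 35 -> NA
Op 3: add NB@77 -> ring=[35:NA,77:NB]
Op 4: route key 12: smallest pos >= 12 is 35 -> NA
Op 5: route key 42: smallest pos >= 42 is 77 -> NB
Op 6: add NC@22 -> ring=[22:NC,35:NA,77:NB]
Op 7: remove NB -> ring=[22:NC,35:NA]
Op 8: route key 5: smallest pos >= 5 is 22 -> NC
Op 9: route key 24: smallest pos >= 24 is 35 -> NA
Final route key 78: none >= 78, wrap to smallest pos 22 -> NC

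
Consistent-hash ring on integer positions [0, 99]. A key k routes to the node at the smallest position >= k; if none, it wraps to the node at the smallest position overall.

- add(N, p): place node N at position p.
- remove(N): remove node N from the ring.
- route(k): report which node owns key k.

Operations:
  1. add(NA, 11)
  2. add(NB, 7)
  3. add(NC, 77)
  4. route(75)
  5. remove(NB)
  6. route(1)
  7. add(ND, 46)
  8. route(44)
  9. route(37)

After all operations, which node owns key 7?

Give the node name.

Op 1: add NA@11 -> ring=[11:NA]
Op 2: add NB@7 -> ring=[7:NB,11:NA]
Op 3: add NC@77 -> ring=[7:NB,11:NA,77:NC]
Op 4: route key 75: smallest pos >= 75 is 77 -> NC
Op 5: remove NB -> ring=[11:NA,77:NC]
Op 6: route key 1: smallest pos >= 1 is 11 -> NA
Op 7: add ND@46 -> ring=[11:NA,46:ND,77:NC]
Op 8: route key 44: smallest pos >= 44 is 46 -> ND
Op 9: route key 37: smallest pos >= 37 is 46 -> ND
Final route key 7: smallest pos >= 7 is 11 -> NA

Answer: NA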